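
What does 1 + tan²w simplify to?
1 + tan²w = sec²w (using Pythagorean identity)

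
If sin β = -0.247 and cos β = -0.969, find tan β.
tan β = sin β / cos β = 0.2549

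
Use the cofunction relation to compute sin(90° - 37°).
sin(90° - 37°) = cos(37°) = 0.7986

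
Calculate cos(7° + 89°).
cos(7° + 89°) = cos 7° cos 89° - sin 7° sin 89° = -0.1045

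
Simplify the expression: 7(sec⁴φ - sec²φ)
7(sec⁴φ - sec²φ) = 7(tan⁴φ + tan²φ) (using Pythagorean)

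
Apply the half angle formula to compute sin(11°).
sin(11°) = √((1 - cos 22°)/2) = 0.1908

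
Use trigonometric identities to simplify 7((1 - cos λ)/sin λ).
7((1 - cos λ)/sin λ) = 7(tan(λ/2)) (using Half angle)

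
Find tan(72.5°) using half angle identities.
tan(72.5°) = sin 145° / (1 + cos 145°) = 3.172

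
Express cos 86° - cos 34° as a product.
cos 86° - cos 34° = -2 sin(60°) sin(26°)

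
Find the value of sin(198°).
sin(198°) = -0.309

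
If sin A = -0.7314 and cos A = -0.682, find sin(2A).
sin(2A) = 2 sin A cos A = 0.9976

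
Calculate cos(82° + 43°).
cos(82° + 43°) = cos 82° cos 43° - sin 82° sin 43° = -0.5736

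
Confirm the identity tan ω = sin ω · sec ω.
RHS = sin ω · (1/cos ω) = sin ω/cos ω = tan ω = LHS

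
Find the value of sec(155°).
sec(155°) = -1.103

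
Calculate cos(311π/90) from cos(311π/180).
cos(311π/90) = 1 - 2sin²311π/180 = -0.1392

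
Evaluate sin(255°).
sin(255°) = -(√6+√2)/4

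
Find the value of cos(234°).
cos(234°) = -0.5878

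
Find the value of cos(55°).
cos(55°) = 0.5736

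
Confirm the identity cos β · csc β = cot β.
LHS = cos β · (1/sin β) = cos β/sin β = cot β = RHS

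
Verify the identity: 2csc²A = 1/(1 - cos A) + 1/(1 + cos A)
RHS = [(1 + cos A) + (1 - cos A)] / [(1 - cos A)(1 + cos A)] = 2/(1 - cos²A) = 2/sin²A = 2csc²A = LHS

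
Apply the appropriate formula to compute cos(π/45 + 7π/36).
cos(π/45 + 7π/36) = cos π/45 cos 7π/36 - sin π/45 sin 7π/36 = 0.7771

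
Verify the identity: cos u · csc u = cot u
LHS = cos u · (1/sin u) = cos u/sin u = cot u = RHS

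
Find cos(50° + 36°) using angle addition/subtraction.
cos(50° + 36°) = cos 50° cos 36° - sin 50° sin 36° = 0.06976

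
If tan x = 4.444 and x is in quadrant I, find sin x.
sin x = 0.9756 (using tan²x + 1 = sec²x)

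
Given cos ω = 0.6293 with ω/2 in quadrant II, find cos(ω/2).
cos(ω/2) = ±√((1 + cos ω)/2); negative since ω/2 ∈ QII, so cos(ω/2) = -0.9026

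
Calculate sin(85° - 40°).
sin(85° - 40°) = sin 85° cos 40° - cos 85° sin 40° = √2/2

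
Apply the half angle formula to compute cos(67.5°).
cos(67.5°) = √((1 + cos 135°)/2) = √(2-√2)/2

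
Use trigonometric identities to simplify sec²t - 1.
sec²t - 1 = tan²t (using Pythagorean identity)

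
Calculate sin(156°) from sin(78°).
sin(156°) = 2 sin 78° cos 78° = 0.4067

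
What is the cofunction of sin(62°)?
sin(62°) = cos(90° - 62°) = cos(28°)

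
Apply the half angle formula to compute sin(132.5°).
sin(132.5°) = √((1 - cos 265°)/2) = 0.7373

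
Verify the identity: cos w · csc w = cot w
LHS = cos w · (1/sin w) = cos w/sin w = cot w = RHS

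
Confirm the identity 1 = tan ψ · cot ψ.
RHS = (sin ψ/cos ψ) · (cos ψ/sin ψ) = 1 = LHS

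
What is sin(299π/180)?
sin(299π/180) = -0.8746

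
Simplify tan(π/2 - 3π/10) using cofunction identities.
tan(π/2 - 3π/10) = cot(3π/10)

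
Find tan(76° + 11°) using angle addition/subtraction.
tan(76° + 11°) = (tan 76° + tan 11°)/(1 - tan 76° tan 11°) = 19.08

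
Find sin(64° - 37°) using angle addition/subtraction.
sin(64° - 37°) = sin 64° cos 37° - cos 64° sin 37° = 0.454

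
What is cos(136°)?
cos(136°) = -0.7193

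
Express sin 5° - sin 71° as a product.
sin 5° - sin 71° = 2 cos(38°) sin(-33°)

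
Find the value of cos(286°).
cos(286°) = 0.2756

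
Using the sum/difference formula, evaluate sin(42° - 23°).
sin(42° - 23°) = sin 42° cos 23° - cos 42° sin 23° = 0.3256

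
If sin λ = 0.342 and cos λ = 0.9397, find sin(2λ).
sin(2λ) = 2 sin λ cos λ = 0.6428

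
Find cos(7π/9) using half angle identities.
cos(7π/9) = -√((1 + cos 14π/9)/2) = -0.766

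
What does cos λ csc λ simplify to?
cos λ csc λ = cot λ (using Reciprocal + quotient)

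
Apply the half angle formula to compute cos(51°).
cos(51°) = √((1 + cos 102°)/2) = 0.6293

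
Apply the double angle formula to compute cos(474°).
cos(474°) = cos²237° - sin²237° = -0.4067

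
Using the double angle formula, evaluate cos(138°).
cos(138°) = cos²69° - sin²69° = -0.7431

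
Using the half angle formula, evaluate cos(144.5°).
cos(144.5°) = -√((1 + cos 289°)/2) = -0.8141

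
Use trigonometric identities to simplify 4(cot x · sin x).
4(cot x · sin x) = 4(cos x) (using Quotient identity)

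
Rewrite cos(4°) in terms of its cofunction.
cos(4°) = sin(90° - 4°) = sin(86°)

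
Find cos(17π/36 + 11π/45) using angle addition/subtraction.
cos(17π/36 + 11π/45) = cos 17π/36 cos 11π/45 - sin 17π/36 sin 11π/45 = -0.6293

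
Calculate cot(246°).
cot(246°) = 0.4452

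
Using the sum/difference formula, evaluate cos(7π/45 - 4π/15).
cos(7π/45 - 4π/15) = cos 7π/45 cos 4π/15 + sin 7π/45 sin 4π/15 = 0.9397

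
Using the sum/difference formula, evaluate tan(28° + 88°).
tan(28° + 88°) = (tan 28° + tan 88°)/(1 - tan 28° tan 88°) = -2.05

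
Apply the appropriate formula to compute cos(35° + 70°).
cos(35° + 70°) = cos 35° cos 70° - sin 35° sin 70° = -(√6-√2)/4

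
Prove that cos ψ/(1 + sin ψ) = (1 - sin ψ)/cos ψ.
RHS = (1 - sin ψ)(1 + sin ψ) / (cos ψ(1 + sin ψ)) = (1 - sin²ψ) / (cos ψ(1 + sin ψ)) = cos²ψ / (cos ψ(1 + sin ψ)) = cos ψ/(1 + sin ψ) = LHS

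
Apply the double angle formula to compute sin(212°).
sin(212°) = 2 sin 106° cos 106° = -0.5299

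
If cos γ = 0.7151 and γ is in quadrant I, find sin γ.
sin γ = 0.699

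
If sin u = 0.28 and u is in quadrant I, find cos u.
cos u = 0.96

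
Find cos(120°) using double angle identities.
cos(120°) = cos²60° - sin²60° = -1/2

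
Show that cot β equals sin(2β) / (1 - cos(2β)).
RHS = 2 sin β cos β / (2sin²β) = cos β/sin β = cot β = LHS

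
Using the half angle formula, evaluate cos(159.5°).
cos(159.5°) = -√((1 + cos 319°)/2) = -0.9367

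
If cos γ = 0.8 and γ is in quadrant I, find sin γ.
sin γ = 0.6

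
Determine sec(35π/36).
sec(35π/36) = -1.004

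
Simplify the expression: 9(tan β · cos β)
9(tan β · cos β) = 9(sin β) (using Quotient identity)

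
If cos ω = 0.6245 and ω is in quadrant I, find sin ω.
sin ω = 0.781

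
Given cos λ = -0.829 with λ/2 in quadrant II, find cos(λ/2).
cos(λ/2) = ±√((1 + cos λ)/2); negative since λ/2 ∈ QII, so cos(λ/2) = -0.2924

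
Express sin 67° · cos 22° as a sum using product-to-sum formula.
sin 67° cos 22° = (1/2)[sin(67°+22°) + sin(67°-22°)]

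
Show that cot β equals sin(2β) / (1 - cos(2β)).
RHS = 2 sin β cos β / (2sin²β) = cos β/sin β = cot β = LHS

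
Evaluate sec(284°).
sec(284°) = 4.134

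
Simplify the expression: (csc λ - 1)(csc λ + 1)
(csc λ - 1)(csc λ + 1) = cot²λ (using Diff. of squares)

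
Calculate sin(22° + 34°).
sin(22° + 34°) = sin 22° cos 34° + cos 22° sin 34° = 0.829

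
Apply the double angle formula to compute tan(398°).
tan(398°) = 2 tan 199° / (1 - tan²199°) = 0.7813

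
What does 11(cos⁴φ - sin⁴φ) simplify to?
11(cos⁴φ - sin⁴φ) = 11(cos(2φ)) (using Factoring + double angle)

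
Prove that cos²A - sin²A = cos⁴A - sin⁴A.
RHS = (cos²A - sin²A)(cos²A + sin²A) = (cos²A - sin²A) · 1 = cos²A - sin²A = LHS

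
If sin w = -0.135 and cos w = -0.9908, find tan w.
tan w = sin w / cos w = 0.1363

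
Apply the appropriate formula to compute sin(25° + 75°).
sin(25° + 75°) = sin 25° cos 75° + cos 25° sin 75° = 0.9848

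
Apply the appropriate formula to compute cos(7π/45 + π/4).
cos(7π/45 + π/4) = cos 7π/45 cos π/4 - sin 7π/45 sin π/4 = 0.2924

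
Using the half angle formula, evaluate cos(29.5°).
cos(29.5°) = √((1 + cos 59°)/2) = 0.8704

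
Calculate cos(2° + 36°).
cos(2° + 36°) = cos 2° cos 36° - sin 2° sin 36° = 0.788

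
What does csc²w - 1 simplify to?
csc²w - 1 = cot²w (using Pythagorean identity)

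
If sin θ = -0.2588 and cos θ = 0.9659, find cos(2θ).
cos(2θ) = cos²θ - sin²θ = 0.866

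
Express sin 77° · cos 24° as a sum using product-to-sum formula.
sin 77° cos 24° = (1/2)[sin(77°+24°) + sin(77°-24°)]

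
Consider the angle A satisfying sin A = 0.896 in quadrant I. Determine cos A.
cos A = √(1 - sin²A) = 0.4441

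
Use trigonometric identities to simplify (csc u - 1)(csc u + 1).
(csc u - 1)(csc u + 1) = cot²u (using Diff. of squares)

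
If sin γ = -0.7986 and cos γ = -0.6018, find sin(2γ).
sin(2γ) = 2 sin γ cos γ = 0.9612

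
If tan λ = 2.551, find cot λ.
cot λ = 1/tan λ = 0.392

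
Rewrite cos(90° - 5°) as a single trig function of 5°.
cos(90° - 5°) = sin(5°)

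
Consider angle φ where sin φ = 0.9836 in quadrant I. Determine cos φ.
cos φ = √(1 - sin²φ) = 0.1804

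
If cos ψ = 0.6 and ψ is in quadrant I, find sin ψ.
sin ψ = 0.8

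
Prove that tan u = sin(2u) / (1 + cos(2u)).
RHS = 2 sin u cos u / (2cos²u) = sin u/cos u = tan u = LHS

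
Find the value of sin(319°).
sin(319°) = -0.6561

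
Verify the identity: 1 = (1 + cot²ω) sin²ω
RHS = csc²ω · sin²ω = (1/sin²ω) · sin²ω = 1 = LHS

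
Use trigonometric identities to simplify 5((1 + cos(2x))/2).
5((1 + cos(2x))/2) = 5(cos²x) (using Power reduction)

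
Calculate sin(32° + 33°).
sin(32° + 33°) = sin 32° cos 33° + cos 32° sin 33° = 0.9063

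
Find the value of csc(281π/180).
csc(281π/180) = -1.019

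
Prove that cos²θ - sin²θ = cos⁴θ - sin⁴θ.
RHS = (cos²θ - sin²θ)(cos²θ + sin²θ) = (cos²θ - sin²θ) · 1 = cos²θ - sin²θ = LHS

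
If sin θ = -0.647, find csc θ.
csc θ = 1/sin θ = -1.546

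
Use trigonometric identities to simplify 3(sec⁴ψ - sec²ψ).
3(sec⁴ψ - sec²ψ) = 3(tan⁴ψ + tan²ψ) (using Pythagorean)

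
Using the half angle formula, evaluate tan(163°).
tan(163°) = sin 326° / (1 + cos 326°) = -0.3057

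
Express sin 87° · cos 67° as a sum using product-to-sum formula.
sin 87° cos 67° = (1/2)[sin(87°+67°) + sin(87°-67°)]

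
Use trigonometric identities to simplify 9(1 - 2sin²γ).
9(1 - 2sin²γ) = 9(cos(2γ)) (using Double angle)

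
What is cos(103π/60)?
cos(103π/60) = 0.6293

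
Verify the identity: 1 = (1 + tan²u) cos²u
RHS = sec²u · cos²u = (1/cos²u) · cos²u = 1 = LHS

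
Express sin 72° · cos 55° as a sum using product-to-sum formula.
sin 72° cos 55° = (1/2)[sin(72°+55°) + sin(72°-55°)]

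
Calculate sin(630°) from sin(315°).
sin(630°) = 2 sin 315° cos 315° = -1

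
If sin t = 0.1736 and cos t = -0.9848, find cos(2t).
cos(2t) = cos²t - sin²t = 0.9397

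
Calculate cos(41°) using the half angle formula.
cos(41°) = √((1 + cos 82°)/2) = 0.7547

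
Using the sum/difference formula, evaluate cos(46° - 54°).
cos(46° - 54°) = cos 46° cos 54° + sin 46° sin 54° = 0.9903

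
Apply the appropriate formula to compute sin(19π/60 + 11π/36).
sin(19π/60 + 11π/36) = sin 19π/60 cos 11π/36 + cos 19π/60 sin 11π/36 = 0.9272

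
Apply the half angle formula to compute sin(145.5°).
sin(145.5°) = √((1 - cos 291°)/2) = 0.5664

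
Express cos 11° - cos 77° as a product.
cos 11° - cos 77° = -2 sin(44°) sin(-33°)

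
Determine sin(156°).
sin(156°) = 0.4067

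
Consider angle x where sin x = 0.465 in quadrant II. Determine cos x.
cos x = ±√(1 - sin²x) = -0.8853 (negative in QII)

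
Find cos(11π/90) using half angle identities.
cos(11π/90) = √((1 + cos 11π/45)/2) = 0.9272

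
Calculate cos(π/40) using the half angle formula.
cos(π/40) = √((1 + cos π/20)/2) = 0.9969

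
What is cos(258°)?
cos(258°) = -0.2079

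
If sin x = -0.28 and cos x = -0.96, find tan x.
tan x = sin x / cos x = 0.2917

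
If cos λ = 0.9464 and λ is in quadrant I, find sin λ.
sin λ = 0.323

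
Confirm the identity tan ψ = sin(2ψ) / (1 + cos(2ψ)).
RHS = 2 sin ψ cos ψ / (2cos²ψ) = sin ψ/cos ψ = tan ψ = LHS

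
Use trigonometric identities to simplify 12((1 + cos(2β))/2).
12((1 + cos(2β))/2) = 12(cos²β) (using Power reduction)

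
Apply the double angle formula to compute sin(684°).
sin(684°) = 2 sin 342° cos 342° = -0.5878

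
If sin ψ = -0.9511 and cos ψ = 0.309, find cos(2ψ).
cos(2ψ) = cos²ψ - sin²ψ = -0.8091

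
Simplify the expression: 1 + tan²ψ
1 + tan²ψ = sec²ψ (using Pythagorean identity)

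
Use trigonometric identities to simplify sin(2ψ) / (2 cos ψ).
sin(2ψ) / (2 cos ψ) = sin ψ (using Double angle)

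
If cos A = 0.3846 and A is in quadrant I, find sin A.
sin A = 0.9231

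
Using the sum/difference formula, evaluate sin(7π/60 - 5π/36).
sin(7π/60 - 5π/36) = sin 7π/60 cos 5π/36 - cos 7π/60 sin 5π/36 = -0.06976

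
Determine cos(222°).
cos(222°) = -0.7431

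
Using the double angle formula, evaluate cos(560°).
cos(560°) = cos²280° - sin²280° = -0.9397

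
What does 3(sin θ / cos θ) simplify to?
3(sin θ / cos θ) = 3(tan θ) (using Quotient identity)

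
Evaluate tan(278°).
tan(278°) = -7.115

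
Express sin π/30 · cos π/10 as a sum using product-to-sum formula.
sin π/30 cos π/10 = (1/2)[sin(π/30+π/10) + sin(π/30-π/10)]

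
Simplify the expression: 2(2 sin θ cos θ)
2(2 sin θ cos θ) = 2(sin(2θ)) (using Double angle)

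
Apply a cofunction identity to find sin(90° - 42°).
sin(90° - 42°) = cos(42°) = 0.7431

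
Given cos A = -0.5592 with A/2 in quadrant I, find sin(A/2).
sin(A/2) = ±√((1 - cos A)/2); positive since A/2 ∈ QI, so sin(A/2) = 0.8829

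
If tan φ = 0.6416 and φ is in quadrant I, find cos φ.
cos φ = 0.8417 (using tan²φ + 1 = sec²φ)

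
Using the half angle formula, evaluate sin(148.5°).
sin(148.5°) = √((1 - cos 297°)/2) = 0.5225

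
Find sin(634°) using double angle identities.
sin(634°) = 2 sin 317° cos 317° = -0.9976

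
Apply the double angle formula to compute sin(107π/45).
sin(107π/45) = 2 sin 107π/90 cos 107π/90 = 0.9272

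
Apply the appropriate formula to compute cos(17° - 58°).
cos(17° - 58°) = cos 17° cos 58° + sin 17° sin 58° = 0.7547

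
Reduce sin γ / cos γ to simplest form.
sin γ / cos γ = tan γ (using Quotient identity)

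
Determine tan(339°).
tan(339°) = -0.3839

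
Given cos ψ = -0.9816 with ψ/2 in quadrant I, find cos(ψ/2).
cos(ψ/2) = ±√((1 + cos ψ)/2); positive since ψ/2 ∈ QI, so cos(ψ/2) = 0.09592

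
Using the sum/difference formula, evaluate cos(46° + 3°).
cos(46° + 3°) = cos 46° cos 3° - sin 46° sin 3° = 0.6561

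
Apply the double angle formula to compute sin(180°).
sin(180°) = 2 sin 90° cos 90° = 0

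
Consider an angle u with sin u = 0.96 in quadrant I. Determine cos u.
cos u = √(1 - sin²u) = 0.28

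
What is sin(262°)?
sin(262°) = -0.9903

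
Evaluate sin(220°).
sin(220°) = -0.6428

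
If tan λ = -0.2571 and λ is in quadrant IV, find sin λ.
sin λ = -0.249 (using tan²λ + 1 = sec²λ)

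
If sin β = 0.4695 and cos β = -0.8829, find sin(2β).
sin(2β) = 2 sin β cos β = -0.829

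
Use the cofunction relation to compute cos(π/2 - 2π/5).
cos(π/2 - 2π/5) = sin(2π/5) = 0.9511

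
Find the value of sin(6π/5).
sin(6π/5) = -0.5878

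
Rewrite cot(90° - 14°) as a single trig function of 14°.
cot(90° - 14°) = tan(14°)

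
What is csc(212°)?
csc(212°) = -1.887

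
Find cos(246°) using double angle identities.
cos(246°) = cos²123° - sin²123° = -0.4067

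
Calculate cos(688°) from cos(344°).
cos(688°) = cos²344° - sin²344° = 0.848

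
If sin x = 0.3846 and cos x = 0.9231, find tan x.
tan x = sin x / cos x = 0.4166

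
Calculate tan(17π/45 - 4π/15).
tan(17π/45 - 4π/15) = (tan 17π/45 - tan 4π/15)/(1 + tan 17π/45 tan 4π/15) = 0.364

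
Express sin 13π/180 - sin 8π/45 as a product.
sin 13π/180 - sin 8π/45 = 2 cos(π/8) sin(-19π/360)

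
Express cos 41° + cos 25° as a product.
cos 41° + cos 25° = 2 cos(33°) cos(8°)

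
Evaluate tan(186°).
tan(186°) = 0.1051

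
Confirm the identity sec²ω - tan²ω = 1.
LHS = 1/cos²ω - sin²ω/cos²ω = (1 - sin²ω)/cos²ω = cos²ω/cos²ω = 1 = RHS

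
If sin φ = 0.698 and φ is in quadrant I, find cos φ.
cos φ = 0.7161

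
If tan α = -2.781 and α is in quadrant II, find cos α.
cos α = -0.3384 (using tan²α + 1 = sec²α)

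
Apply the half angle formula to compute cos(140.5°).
cos(140.5°) = -√((1 + cos 281°)/2) = -0.7716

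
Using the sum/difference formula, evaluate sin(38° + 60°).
sin(38° + 60°) = sin 38° cos 60° + cos 38° sin 60° = 0.9903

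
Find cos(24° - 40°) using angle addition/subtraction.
cos(24° - 40°) = cos 24° cos 40° + sin 24° sin 40° = 0.9613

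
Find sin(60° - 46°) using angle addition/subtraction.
sin(60° - 46°) = sin 60° cos 46° - cos 60° sin 46° = 0.2419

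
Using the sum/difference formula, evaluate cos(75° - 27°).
cos(75° - 27°) = cos 75° cos 27° + sin 75° sin 27° = 0.6691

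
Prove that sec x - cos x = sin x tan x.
LHS = 1/cos x - cos x = (1 - cos²x)/cos x = sin²x/cos x = sin x · (sin x/cos x) = sin x tan x = RHS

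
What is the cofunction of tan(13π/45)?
tan(13π/45) = cot(π/2 - 13π/45) = cot(19π/90)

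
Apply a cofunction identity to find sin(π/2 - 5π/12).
sin(π/2 - 5π/12) = cos(5π/12) = (√6-√2)/4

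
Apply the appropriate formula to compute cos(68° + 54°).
cos(68° + 54°) = cos 68° cos 54° - sin 68° sin 54° = -0.5299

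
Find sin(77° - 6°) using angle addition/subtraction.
sin(77° - 6°) = sin 77° cos 6° - cos 77° sin 6° = 0.9455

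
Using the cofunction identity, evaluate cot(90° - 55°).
cot(90° - 55°) = tan(55°) = 1.428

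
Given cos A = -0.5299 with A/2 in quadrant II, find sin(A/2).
sin(A/2) = ±√((1 - cos A)/2); positive since A/2 ∈ QII, so sin(A/2) = 0.8746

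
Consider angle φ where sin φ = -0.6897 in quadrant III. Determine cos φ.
cos φ = ±√(1 - sin²φ) = -0.7241 (negative in QIII)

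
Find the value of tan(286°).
tan(286°) = -3.487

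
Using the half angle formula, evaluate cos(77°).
cos(77°) = √((1 + cos 154°)/2) = 0.225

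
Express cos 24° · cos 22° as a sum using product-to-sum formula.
cos 24° cos 22° = (1/2)[cos(24°-22°) + cos(24°+22°)]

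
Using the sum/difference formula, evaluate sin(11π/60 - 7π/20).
sin(11π/60 - 7π/20) = sin 11π/60 cos 7π/20 - cos 11π/60 sin 7π/20 = -1/2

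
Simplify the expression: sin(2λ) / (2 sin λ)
sin(2λ) / (2 sin λ) = cos λ (using Double angle)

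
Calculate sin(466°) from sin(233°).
sin(466°) = 2 sin 233° cos 233° = 0.9613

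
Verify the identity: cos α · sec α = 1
LHS = cos α · (1/cos α) = 1 = RHS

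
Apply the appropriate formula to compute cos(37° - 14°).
cos(37° - 14°) = cos 37° cos 14° + sin 37° sin 14° = 0.9205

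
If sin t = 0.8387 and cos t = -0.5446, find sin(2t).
sin(2t) = 2 sin t cos t = -0.9135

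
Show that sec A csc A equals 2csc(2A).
RHS = 2/sin(2A) = 2/(2 sin A cos A) = 1/(sin A cos A) = (1/cos A)(1/sin A) = sec A csc A = LHS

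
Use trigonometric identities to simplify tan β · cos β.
tan β · cos β = sin β (using Quotient identity)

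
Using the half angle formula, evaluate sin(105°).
sin(105°) = √((1 - cos 210°)/2) = (√6+√2)/4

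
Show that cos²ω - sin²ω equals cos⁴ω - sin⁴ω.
RHS = (cos²ω - sin²ω)(cos²ω + sin²ω) = (cos²ω - sin²ω) · 1 = cos²ω - sin²ω = LHS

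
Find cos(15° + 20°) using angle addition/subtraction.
cos(15° + 20°) = cos 15° cos 20° - sin 15° sin 20° = 0.8192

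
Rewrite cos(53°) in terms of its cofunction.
cos(53°) = sin(90° - 53°) = sin(37°)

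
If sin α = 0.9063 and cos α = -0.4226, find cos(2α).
cos(2α) = cos²α - sin²α = -0.6428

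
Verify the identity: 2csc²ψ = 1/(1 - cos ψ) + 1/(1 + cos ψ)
RHS = [(1 + cos ψ) + (1 - cos ψ)] / [(1 - cos ψ)(1 + cos ψ)] = 2/(1 - cos²ψ) = 2/sin²ψ = 2csc²ψ = LHS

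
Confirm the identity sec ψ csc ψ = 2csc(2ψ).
RHS = 2/sin(2ψ) = 2/(2 sin ψ cos ψ) = 1/(sin ψ cos ψ) = (1/cos ψ)(1/sin ψ) = sec ψ csc ψ = LHS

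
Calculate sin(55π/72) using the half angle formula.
sin(55π/72) = √((1 - cos 55π/36)/2) = 0.6756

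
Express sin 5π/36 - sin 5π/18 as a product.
sin 5π/36 - sin 5π/18 = 2 cos(5π/24) sin(-5π/72)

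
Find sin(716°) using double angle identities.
sin(716°) = 2 sin 358° cos 358° = -0.06976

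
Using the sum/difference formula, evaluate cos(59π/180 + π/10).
cos(59π/180 + π/10) = cos 59π/180 cos π/10 - sin 59π/180 sin π/10 = 0.225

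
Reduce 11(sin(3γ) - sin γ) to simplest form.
11(sin(3γ) - sin γ) = 11(2 cos(2γ) sin γ) (using Sum-to-product)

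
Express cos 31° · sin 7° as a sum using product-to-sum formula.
cos 31° sin 7° = (1/2)[sin(31°+7°) - sin(31°-7°)]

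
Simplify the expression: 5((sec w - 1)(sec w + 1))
5((sec w - 1)(sec w + 1)) = 5(tan²w) (using Diff. of squares)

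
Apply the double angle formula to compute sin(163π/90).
sin(163π/90) = 2 sin 163π/180 cos 163π/180 = -0.5592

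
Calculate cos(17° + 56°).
cos(17° + 56°) = cos 17° cos 56° - sin 17° sin 56° = 0.2924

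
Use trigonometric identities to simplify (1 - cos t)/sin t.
(1 - cos t)/sin t = tan(t/2) (using Half angle)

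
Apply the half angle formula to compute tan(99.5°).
tan(99.5°) = sin 199° / (1 + cos 199°) = -5.976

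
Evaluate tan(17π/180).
tan(17π/180) = 0.3057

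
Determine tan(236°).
tan(236°) = 1.483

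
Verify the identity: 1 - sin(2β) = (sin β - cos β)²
RHS = sin²β - 2 sin β cos β + cos²β = (sin²β + cos²β) - 2 sin β cos β = 1 - sin(2β) = LHS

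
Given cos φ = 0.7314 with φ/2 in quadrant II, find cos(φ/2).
cos(φ/2) = ±√((1 + cos φ)/2); negative since φ/2 ∈ QII, so cos(φ/2) = -0.9304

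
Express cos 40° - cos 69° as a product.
cos 40° - cos 69° = -2 sin(54.5°) sin(-14.5°)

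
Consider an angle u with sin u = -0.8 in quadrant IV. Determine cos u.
cos u = √(1 - sin²u) = 0.6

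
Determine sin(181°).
sin(181°) = -0.01745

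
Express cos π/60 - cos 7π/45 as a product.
cos π/60 - cos 7π/45 = -2 sin(31π/360) sin(-5π/72)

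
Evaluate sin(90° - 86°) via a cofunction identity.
sin(90° - 86°) = cos(86°) = 0.06976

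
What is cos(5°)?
cos(5°) = 0.9962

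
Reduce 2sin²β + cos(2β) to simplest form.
2sin²β + cos(2β) = 1 (using Double angle)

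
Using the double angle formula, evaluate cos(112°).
cos(112°) = cos²56° - sin²56° = -0.3746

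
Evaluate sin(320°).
sin(320°) = -0.6428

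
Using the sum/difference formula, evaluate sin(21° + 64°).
sin(21° + 64°) = sin 21° cos 64° + cos 21° sin 64° = 0.9962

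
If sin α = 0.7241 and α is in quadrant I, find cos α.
cos α = 0.6897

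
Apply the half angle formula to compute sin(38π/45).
sin(38π/45) = √((1 - cos 76π/45)/2) = 0.4695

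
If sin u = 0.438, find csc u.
csc u = 1/sin u = 2.283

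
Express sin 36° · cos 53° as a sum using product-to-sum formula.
sin 36° cos 53° = (1/2)[sin(36°+53°) + sin(36°-53°)]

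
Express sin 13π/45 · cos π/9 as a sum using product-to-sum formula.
sin 13π/45 cos π/9 = (1/2)[sin(13π/45+π/9) + sin(13π/45-π/9)]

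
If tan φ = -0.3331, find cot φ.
cot φ = 1/tan φ = -3.002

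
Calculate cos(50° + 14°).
cos(50° + 14°) = cos 50° cos 14° - sin 50° sin 14° = 0.4384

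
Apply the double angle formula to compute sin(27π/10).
sin(27π/10) = 2 sin 27π/20 cos 27π/20 = 0.809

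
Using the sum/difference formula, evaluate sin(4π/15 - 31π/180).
sin(4π/15 - 31π/180) = sin 4π/15 cos 31π/180 - cos 4π/15 sin 31π/180 = 0.2924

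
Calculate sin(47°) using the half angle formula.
sin(47°) = √((1 - cos 94°)/2) = 0.7314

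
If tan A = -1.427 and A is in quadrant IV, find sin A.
sin A = -0.8189 (using tan²A + 1 = sec²A)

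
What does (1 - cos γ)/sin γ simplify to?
(1 - cos γ)/sin γ = tan(γ/2) (using Half angle)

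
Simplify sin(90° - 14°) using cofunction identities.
sin(90° - 14°) = cos(14°)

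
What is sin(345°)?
sin(345°) = -(√6-√2)/4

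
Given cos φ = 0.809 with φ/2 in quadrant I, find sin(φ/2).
sin(φ/2) = ±√((1 - cos φ)/2); positive since φ/2 ∈ QI, so sin(φ/2) = 0.309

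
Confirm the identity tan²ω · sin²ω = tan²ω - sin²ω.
RHS = sin²ω/cos²ω - sin²ω = sin²ω(1/cos²ω - 1) = sin²ω · (1 - cos²ω)/cos²ω = sin²ω · sin²ω/cos²ω = sin²ω · tan²ω = LHS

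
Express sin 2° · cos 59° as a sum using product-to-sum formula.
sin 2° cos 59° = (1/2)[sin(2°+59°) + sin(2°-59°)]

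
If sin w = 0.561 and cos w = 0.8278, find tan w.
tan w = sin w / cos w = 0.6777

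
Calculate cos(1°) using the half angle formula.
cos(1°) = √((1 + cos 2°)/2) = 0.9998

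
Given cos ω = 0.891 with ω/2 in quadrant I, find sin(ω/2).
sin(ω/2) = ±√((1 - cos ω)/2); positive since ω/2 ∈ QI, so sin(ω/2) = 0.2335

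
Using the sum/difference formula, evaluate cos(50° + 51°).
cos(50° + 51°) = cos 50° cos 51° - sin 50° sin 51° = -0.1908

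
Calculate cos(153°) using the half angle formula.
cos(153°) = -√((1 + cos 306°)/2) = -0.891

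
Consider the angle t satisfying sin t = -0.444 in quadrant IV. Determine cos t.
cos t = √(1 - sin²t) = 0.896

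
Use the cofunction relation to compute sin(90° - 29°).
sin(90° - 29°) = cos(29°) = 0.8746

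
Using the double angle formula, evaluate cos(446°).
cos(446°) = cos²223° - sin²223° = 0.06976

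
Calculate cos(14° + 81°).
cos(14° + 81°) = cos 14° cos 81° - sin 14° sin 81° = -0.08716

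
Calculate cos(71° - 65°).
cos(71° - 65°) = cos 71° cos 65° + sin 71° sin 65° = 0.9945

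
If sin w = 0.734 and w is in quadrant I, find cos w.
cos w = 0.6791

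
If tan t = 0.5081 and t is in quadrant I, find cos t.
cos t = 0.8915 (using tan²t + 1 = sec²t)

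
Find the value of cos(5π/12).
cos(5π/12) = (√6-√2)/4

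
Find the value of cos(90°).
cos(90°) = 0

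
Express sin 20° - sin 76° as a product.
sin 20° - sin 76° = 2 cos(48°) sin(-28°)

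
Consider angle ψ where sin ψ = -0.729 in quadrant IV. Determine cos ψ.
cos ψ = √(1 - sin²ψ) = 0.6845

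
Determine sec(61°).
sec(61°) = 2.063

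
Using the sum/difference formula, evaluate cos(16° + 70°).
cos(16° + 70°) = cos 16° cos 70° - sin 16° sin 70° = 0.06976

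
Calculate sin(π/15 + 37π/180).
sin(π/15 + 37π/180) = sin π/15 cos 37π/180 + cos π/15 sin 37π/180 = 0.7547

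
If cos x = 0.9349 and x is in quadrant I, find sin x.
sin x = 0.3549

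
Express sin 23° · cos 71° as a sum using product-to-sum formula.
sin 23° cos 71° = (1/2)[sin(23°+71°) + sin(23°-71°)]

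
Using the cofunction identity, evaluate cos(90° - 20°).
cos(90° - 20°) = sin(20°) = 0.342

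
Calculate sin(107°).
sin(107°) = 0.9563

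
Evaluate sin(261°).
sin(261°) = -0.9877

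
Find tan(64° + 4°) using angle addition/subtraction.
tan(64° + 4°) = (tan 64° + tan 4°)/(1 - tan 64° tan 4°) = 2.475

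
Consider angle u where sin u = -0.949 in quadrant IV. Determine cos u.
cos u = √(1 - sin²u) = 0.3153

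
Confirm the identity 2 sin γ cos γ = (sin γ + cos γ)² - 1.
RHS = sin²γ + 2 sin γ cos γ + cos²γ - 1 = (sin²γ + cos²γ) + 2 sin γ cos γ - 1 = 1 + 2 sin γ cos γ - 1 = 2 sin γ cos γ = LHS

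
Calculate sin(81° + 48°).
sin(81° + 48°) = sin 81° cos 48° + cos 81° sin 48° = 0.7771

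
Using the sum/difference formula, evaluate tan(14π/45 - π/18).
tan(14π/45 - π/18) = (tan 14π/45 - tan π/18)/(1 + tan 14π/45 tan π/18) = 1.036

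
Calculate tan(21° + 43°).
tan(21° + 43°) = (tan 21° + tan 43°)/(1 - tan 21° tan 43°) = 2.05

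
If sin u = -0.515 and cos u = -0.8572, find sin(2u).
sin(2u) = 2 sin u cos u = 0.8829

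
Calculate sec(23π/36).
sec(23π/36) = -2.366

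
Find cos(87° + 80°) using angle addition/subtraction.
cos(87° + 80°) = cos 87° cos 80° - sin 87° sin 80° = -0.9744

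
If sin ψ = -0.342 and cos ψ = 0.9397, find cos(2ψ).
cos(2ψ) = cos²ψ - sin²ψ = 0.7661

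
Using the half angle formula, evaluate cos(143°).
cos(143°) = -√((1 + cos 286°)/2) = -0.7986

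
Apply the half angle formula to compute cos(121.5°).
cos(121.5°) = -√((1 + cos 243°)/2) = -0.5225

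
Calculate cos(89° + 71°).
cos(89° + 71°) = cos 89° cos 71° - sin 89° sin 71° = -0.9397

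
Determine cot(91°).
cot(91°) = -0.01746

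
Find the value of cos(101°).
cos(101°) = -0.1908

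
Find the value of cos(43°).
cos(43°) = 0.7314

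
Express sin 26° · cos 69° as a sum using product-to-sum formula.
sin 26° cos 69° = (1/2)[sin(26°+69°) + sin(26°-69°)]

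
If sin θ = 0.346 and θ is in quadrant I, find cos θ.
cos θ = 0.9382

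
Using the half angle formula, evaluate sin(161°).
sin(161°) = √((1 - cos 322°)/2) = 0.3256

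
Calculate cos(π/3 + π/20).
cos(π/3 + π/20) = cos π/3 cos π/20 - sin π/3 sin π/20 = 0.3584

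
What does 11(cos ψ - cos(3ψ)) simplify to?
11(cos ψ - cos(3ψ)) = 11(2 sin(2ψ) sin ψ) (using Sum-to-product)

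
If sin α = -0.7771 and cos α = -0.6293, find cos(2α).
cos(2α) = cos²α - sin²α = -0.2079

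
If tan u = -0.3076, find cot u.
cot u = 1/tan u = -3.251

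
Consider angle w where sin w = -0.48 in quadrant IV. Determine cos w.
cos w = √(1 - sin²w) = 0.8773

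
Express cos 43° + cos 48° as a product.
cos 43° + cos 48° = 2 cos(45.5°) cos(-2.5°)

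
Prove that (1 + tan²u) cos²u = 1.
LHS = sec²u · cos²u = (1/cos²u) · cos²u = 1 = RHS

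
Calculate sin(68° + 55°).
sin(68° + 55°) = sin 68° cos 55° + cos 68° sin 55° = 0.8387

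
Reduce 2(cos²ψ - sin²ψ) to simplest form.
2(cos²ψ - sin²ψ) = 2(cos(2ψ)) (using Double angle)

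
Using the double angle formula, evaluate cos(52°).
cos(52°) = cos²26° - sin²26° = 0.6157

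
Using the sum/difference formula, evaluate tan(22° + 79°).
tan(22° + 79°) = (tan 22° + tan 79°)/(1 - tan 22° tan 79°) = -5.145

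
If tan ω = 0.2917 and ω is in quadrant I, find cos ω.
cos ω = 0.96 (using tan²ω + 1 = sec²ω)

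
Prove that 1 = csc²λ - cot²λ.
RHS = 1/sin²λ - cos²λ/sin²λ = (1 - cos²λ)/sin²λ = sin²λ/sin²λ = 1 = LHS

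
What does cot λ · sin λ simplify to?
cot λ · sin λ = cos λ (using Quotient identity)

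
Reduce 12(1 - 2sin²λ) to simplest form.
12(1 - 2sin²λ) = 12(cos(2λ)) (using Double angle)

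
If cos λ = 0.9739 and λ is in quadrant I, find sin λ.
sin λ = 0.227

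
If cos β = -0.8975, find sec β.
sec β = 1/cos β = -1.114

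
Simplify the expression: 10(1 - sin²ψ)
10(1 - sin²ψ) = 10(cos²ψ) (using Pythagorean identity)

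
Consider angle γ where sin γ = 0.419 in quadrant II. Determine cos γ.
cos γ = ±√(1 - sin²γ) = -0.908 (negative in QII)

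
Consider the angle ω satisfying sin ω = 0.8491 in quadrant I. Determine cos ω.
cos ω = √(1 - sin²ω) = 0.5282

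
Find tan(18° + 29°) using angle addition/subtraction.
tan(18° + 29°) = (tan 18° + tan 29°)/(1 - tan 18° tan 29°) = 1.072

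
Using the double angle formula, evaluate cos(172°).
cos(172°) = cos²86° - sin²86° = -0.9903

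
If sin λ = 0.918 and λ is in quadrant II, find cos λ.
cos λ = -0.3966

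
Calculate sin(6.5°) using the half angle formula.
sin(6.5°) = √((1 - cos 13°)/2) = 0.1132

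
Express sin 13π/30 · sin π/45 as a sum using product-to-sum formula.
sin 13π/30 sin π/45 = (1/2)[cos(13π/30-π/45) - cos(13π/30+π/45)]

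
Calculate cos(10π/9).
cos(10π/9) = -0.9397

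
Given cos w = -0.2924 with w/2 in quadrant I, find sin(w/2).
sin(w/2) = ±√((1 - cos w)/2); positive since w/2 ∈ QI, so sin(w/2) = 0.8039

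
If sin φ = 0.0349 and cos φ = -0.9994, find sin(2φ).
sin(2φ) = 2 sin φ cos φ = -0.06976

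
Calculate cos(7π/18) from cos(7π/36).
cos(7π/18) = cos²7π/36 - sin²7π/36 = 0.342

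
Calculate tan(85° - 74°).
tan(85° - 74°) = (tan 85° - tan 74°)/(1 + tan 85° tan 74°) = 0.1944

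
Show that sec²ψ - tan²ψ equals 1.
LHS = 1/cos²ψ - sin²ψ/cos²ψ = (1 - sin²ψ)/cos²ψ = cos²ψ/cos²ψ = 1 = RHS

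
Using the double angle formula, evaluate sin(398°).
sin(398°) = 2 sin 199° cos 199° = 0.6157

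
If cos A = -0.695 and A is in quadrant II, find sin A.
sin A = 0.719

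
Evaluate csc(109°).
csc(109°) = 1.058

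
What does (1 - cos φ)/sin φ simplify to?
(1 - cos φ)/sin φ = tan(φ/2) (using Half angle)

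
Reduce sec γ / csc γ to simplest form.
sec γ / csc γ = tan γ (using Reciprocal identities)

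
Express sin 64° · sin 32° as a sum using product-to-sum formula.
sin 64° sin 32° = (1/2)[cos(64°-32°) - cos(64°+32°)]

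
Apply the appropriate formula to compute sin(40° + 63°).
sin(40° + 63°) = sin 40° cos 63° + cos 40° sin 63° = 0.9744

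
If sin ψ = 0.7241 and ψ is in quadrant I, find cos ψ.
cos ψ = 0.6897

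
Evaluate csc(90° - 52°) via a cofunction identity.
csc(90° - 52°) = sec(52°) = 1.624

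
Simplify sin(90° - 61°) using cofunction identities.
sin(90° - 61°) = cos(61°)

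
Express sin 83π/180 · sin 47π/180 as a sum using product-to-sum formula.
sin 83π/180 sin 47π/180 = (1/2)[cos(83π/180-47π/180) - cos(83π/180+47π/180)]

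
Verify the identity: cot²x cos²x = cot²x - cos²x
RHS = cos²x/sin²x - cos²x = cos²x(1/sin²x - 1) = cos²x · (1 - sin²x)/sin²x = cos²x · cos²x/sin²x = cos²x · cot²x = LHS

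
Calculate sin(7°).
sin(7°) = 0.1219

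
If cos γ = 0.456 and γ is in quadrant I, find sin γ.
sin γ = 0.89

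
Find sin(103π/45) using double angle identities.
sin(103π/45) = 2 sin 103π/90 cos 103π/90 = 0.788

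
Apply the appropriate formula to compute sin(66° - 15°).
sin(66° - 15°) = sin 66° cos 15° - cos 66° sin 15° = 0.7771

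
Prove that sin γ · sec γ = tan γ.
LHS = sin γ · (1/cos γ) = sin γ/cos γ = tan γ = RHS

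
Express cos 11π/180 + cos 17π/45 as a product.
cos 11π/180 + cos 17π/45 = 2 cos(79π/360) cos(-19π/120)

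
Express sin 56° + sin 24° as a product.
sin 56° + sin 24° = 2 sin(40°) cos(16°)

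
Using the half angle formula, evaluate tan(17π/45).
tan(17π/45) = sin 34π/45 / (1 + cos 34π/45) = 2.475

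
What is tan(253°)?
tan(253°) = 3.271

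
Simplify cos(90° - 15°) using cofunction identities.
cos(90° - 15°) = sin(15°)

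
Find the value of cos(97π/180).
cos(97π/180) = -0.1219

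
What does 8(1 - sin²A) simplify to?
8(1 - sin²A) = 8(cos²A) (using Pythagorean identity)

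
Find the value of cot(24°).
cot(24°) = 2.246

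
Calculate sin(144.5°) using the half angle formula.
sin(144.5°) = √((1 - cos 289°)/2) = 0.5807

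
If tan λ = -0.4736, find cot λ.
cot λ = 1/tan λ = -2.111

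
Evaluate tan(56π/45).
tan(56π/45) = 0.9657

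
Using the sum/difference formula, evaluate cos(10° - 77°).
cos(10° - 77°) = cos 10° cos 77° + sin 10° sin 77° = 0.3907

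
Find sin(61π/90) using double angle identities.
sin(61π/90) = 2 sin 61π/180 cos 61π/180 = 0.848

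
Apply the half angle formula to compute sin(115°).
sin(115°) = √((1 - cos 230°)/2) = 0.9063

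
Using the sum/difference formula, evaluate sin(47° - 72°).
sin(47° - 72°) = sin 47° cos 72° - cos 47° sin 72° = -0.4226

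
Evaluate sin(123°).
sin(123°) = 0.8387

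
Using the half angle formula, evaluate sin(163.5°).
sin(163.5°) = √((1 - cos 327°)/2) = 0.284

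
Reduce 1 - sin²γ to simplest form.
1 - sin²γ = cos²γ (using Pythagorean identity)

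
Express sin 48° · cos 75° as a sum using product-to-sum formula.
sin 48° cos 75° = (1/2)[sin(48°+75°) + sin(48°-75°)]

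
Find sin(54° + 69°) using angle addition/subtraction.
sin(54° + 69°) = sin 54° cos 69° + cos 54° sin 69° = 0.8387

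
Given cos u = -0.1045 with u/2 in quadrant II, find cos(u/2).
cos(u/2) = ±√((1 + cos u)/2); negative since u/2 ∈ QII, so cos(u/2) = -0.6691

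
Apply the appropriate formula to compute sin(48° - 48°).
sin(48° - 48°) = sin 48° cos 48° - cos 48° sin 48° = 0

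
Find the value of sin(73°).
sin(73°) = 0.9563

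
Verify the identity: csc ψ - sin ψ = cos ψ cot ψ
LHS = 1/sin ψ - sin ψ = (1 - sin²ψ)/sin ψ = cos²ψ/sin ψ = cos ψ · (cos ψ/sin ψ) = cos ψ cot ψ = RHS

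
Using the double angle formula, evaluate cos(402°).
cos(402°) = cos²201° - sin²201° = 0.7431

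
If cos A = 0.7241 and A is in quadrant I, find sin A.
sin A = 0.6897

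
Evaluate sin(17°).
sin(17°) = 0.2924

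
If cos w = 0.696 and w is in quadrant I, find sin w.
sin w = 0.718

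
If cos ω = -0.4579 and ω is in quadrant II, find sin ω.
sin ω = 0.889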